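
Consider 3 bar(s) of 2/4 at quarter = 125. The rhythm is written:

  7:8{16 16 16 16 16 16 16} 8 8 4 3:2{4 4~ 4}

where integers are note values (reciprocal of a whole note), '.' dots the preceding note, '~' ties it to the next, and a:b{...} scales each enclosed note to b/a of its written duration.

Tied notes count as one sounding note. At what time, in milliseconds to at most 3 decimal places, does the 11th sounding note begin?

note 11 onset = 4b = 1920.0ms

1. 0.0ms @ 0 + 137.143ms (2/7)
2. 137.143ms @ 2/7 + 137.143ms (2/7)
3. 274.286ms @ 4/7 + 137.143ms (2/7)
4. 411.429ms @ 6/7 + 137.143ms (2/7)
5. 548.571ms @ 8/7 + 137.143ms (2/7)
6. 685.714ms @ 10/7 + 137.143ms (2/7)
7. 822.857ms @ 12/7 + 137.143ms (2/7)
8. 960.0ms @ 2 + 240.0ms (1/2)
9. 1200.0ms @ 5/2 + 240.0ms (1/2)
10. 1440.0ms @ 3 + 480.0ms (1)
11. 1920.0ms @ 4 + 320.0ms (2/3)
12. 2240.0ms @ 14/3 + 640.0ms (4/3)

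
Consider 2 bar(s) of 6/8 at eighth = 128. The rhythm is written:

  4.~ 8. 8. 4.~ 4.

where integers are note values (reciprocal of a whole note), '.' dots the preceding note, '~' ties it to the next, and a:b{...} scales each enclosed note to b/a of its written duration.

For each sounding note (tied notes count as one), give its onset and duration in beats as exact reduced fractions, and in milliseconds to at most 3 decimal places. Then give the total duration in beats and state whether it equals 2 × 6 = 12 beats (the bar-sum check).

1) 0.0ms=0b +2109.375ms=9/2b
2) 2109.375ms=9/2b +703.125ms=3/2b
3) 2812.5ms=6b +2812.5ms=6b
Σ=12b of 12 (128bpm 6/8) — PASS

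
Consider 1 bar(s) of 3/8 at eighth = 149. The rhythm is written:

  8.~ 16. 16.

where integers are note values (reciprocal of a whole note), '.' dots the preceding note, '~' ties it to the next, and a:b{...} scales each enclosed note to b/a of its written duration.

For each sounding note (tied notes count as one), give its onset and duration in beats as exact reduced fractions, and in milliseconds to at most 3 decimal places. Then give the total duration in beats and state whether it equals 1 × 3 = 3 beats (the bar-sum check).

1) 0.0ms=0b +906.04ms=9/4b
2) 906.04ms=9/4b +302.013ms=3/4b
Σ=3b of 3 (149bpm 3/8) — PASS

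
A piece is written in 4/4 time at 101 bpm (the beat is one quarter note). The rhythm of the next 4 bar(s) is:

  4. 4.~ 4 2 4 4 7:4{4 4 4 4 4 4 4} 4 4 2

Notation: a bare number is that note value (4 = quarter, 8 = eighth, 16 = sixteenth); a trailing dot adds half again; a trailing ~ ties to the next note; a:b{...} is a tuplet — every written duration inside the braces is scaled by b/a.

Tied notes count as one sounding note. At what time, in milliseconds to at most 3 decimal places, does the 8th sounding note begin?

note 8 onset = 64/7b = 5431.4ms

1. 0.0ms @ 0 + 891.089ms (3/2)
2. 891.089ms @ 3/2 + 1485.149ms (5/2)
3. 2376.238ms @ 4 + 1188.119ms (2)
4. 3564.356ms @ 6 + 594.059ms (1)
5. 4158.416ms @ 7 + 594.059ms (1)
6. 4752.475ms @ 8 + 339.463ms (4/7)
7. 5091.938ms @ 60/7 + 339.463ms (4/7)
8. 5431.4ms @ 64/7 + 339.463ms (4/7)
9. 5770.863ms @ 68/7 + 339.463ms (4/7)
10. 6110.325ms @ 72/7 + 339.463ms (4/7)
11. 6449.788ms @ 76/7 + 339.463ms (4/7)
12. 6789.25ms @ 80/7 + 339.463ms (4/7)
13. 7128.713ms @ 12 + 594.059ms (1)
14. 7722.772ms @ 13 + 594.059ms (1)
15. 8316.832ms @ 14 + 1188.119ms (2)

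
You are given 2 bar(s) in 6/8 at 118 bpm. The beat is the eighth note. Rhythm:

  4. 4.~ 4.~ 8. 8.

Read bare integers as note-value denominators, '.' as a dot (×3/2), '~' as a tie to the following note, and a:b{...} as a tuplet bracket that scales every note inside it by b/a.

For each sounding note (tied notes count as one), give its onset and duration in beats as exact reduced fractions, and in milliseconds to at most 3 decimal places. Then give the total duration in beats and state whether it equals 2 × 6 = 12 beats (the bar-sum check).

1) 0.0ms=0b +1525.424ms=3b
2) 1525.424ms=3b +3813.559ms=15/2b
3) 5338.983ms=21/2b +762.712ms=3/2b
Σ=12b of 12 (118bpm 6/8) — PASS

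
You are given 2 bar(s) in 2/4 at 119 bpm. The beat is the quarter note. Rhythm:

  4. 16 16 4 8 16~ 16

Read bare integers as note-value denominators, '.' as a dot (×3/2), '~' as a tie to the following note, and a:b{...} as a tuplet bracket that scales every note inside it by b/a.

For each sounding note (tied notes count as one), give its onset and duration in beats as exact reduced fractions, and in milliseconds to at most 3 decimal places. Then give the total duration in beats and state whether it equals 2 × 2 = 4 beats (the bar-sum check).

1) 0.0ms=0b +756.303ms=3/2b
2) 756.303ms=3/2b +126.05ms=1/4b
3) 882.353ms=7/4b +126.05ms=1/4b
4) 1008.403ms=2b +504.202ms=1b
5) 1512.605ms=3b +252.101ms=1/2b
6) 1764.706ms=7/2b +252.101ms=1/2b
Σ=4b of 4 (119bpm 2/4) — PASS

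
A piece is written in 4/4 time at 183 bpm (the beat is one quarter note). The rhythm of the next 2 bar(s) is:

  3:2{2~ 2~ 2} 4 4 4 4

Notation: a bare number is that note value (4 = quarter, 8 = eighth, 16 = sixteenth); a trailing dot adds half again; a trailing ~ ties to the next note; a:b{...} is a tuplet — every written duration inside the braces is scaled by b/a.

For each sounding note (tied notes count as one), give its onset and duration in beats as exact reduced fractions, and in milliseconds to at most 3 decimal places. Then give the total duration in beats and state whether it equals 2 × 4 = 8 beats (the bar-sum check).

1) 0.0ms=0b +1311.475ms=4b
2) 1311.475ms=4b +327.869ms=1b
3) 1639.344ms=5b +327.869ms=1b
4) 1967.213ms=6b +327.869ms=1b
5) 2295.082ms=7b +327.869ms=1b
Σ=8b of 8 (183bpm 4/4) — PASS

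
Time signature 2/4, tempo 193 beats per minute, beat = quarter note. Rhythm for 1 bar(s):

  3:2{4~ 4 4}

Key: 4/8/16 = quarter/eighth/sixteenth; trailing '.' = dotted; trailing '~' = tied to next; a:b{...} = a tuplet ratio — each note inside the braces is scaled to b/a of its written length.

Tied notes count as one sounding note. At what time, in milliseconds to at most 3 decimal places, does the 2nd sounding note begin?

note 2 onset = 4/3b = 414.508ms

1. 0.0ms @ 0 + 414.508ms (4/3)
2. 414.508ms @ 4/3 + 207.254ms (2/3)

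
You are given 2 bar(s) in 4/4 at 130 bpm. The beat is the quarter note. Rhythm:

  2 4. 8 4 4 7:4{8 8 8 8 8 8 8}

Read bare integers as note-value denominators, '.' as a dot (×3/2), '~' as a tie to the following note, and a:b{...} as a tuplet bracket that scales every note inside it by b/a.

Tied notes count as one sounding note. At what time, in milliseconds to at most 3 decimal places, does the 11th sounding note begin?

note 11 onset = 52/7b = 3428.571ms

1. 0.0ms @ 0 + 923.077ms (2)
2. 923.077ms @ 2 + 692.308ms (3/2)
3. 1615.385ms @ 7/2 + 230.769ms (1/2)
4. 1846.154ms @ 4 + 461.538ms (1)
5. 2307.692ms @ 5 + 461.538ms (1)
6. 2769.231ms @ 6 + 131.868ms (2/7)
7. 2901.099ms @ 44/7 + 131.868ms (2/7)
8. 3032.967ms @ 46/7 + 131.868ms (2/7)
9. 3164.835ms @ 48/7 + 131.868ms (2/7)
10. 3296.703ms @ 50/7 + 131.868ms (2/7)
11. 3428.571ms @ 52/7 + 131.868ms (2/7)
12. 3560.44ms @ 54/7 + 131.868ms (2/7)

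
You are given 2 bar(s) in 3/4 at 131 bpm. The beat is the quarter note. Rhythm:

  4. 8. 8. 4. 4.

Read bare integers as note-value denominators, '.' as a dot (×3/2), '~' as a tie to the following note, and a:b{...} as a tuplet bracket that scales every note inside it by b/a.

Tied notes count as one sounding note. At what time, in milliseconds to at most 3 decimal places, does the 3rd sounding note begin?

1. 0.0ms @ 0 + 687.023ms (3/2)
2. 687.023ms @ 3/2 + 343.511ms (3/4)
3. 1030.534ms @ 9/4 + 343.511ms (3/4)
4. 1374.046ms @ 3 + 687.023ms (3/2)
5. 2061.069ms @ 9/2 + 687.023ms (3/2)

note 3 onset = 9/4b = 1030.534ms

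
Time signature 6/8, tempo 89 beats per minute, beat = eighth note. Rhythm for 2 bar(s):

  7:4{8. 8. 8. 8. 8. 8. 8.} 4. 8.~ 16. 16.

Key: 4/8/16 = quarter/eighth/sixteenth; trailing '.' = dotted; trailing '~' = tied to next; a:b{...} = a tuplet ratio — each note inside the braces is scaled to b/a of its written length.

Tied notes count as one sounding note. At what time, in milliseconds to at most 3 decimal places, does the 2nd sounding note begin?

1. 0.0ms @ 0 + 577.849ms (6/7)
2. 577.849ms @ 6/7 + 577.849ms (6/7)
3. 1155.698ms @ 12/7 + 577.849ms (6/7)
4. 1733.547ms @ 18/7 + 577.849ms (6/7)
5. 2311.396ms @ 24/7 + 577.849ms (6/7)
6. 2889.246ms @ 30/7 + 577.849ms (6/7)
7. 3467.095ms @ 36/7 + 577.849ms (6/7)
8. 4044.944ms @ 6 + 2022.472ms (3)
9. 6067.416ms @ 9 + 1516.854ms (9/4)
10. 7584.27ms @ 45/4 + 505.618ms (3/4)

note 2 onset = 6/7b = 577.849ms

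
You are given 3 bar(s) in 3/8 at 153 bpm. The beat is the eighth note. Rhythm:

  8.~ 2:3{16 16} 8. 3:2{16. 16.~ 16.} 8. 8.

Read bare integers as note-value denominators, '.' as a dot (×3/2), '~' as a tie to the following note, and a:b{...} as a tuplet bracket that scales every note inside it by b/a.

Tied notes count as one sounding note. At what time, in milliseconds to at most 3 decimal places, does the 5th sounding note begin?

1. 0.0ms @ 0 + 882.353ms (9/4)
2. 882.353ms @ 9/4 + 294.118ms (3/4)
3. 1176.471ms @ 3 + 588.235ms (3/2)
4. 1764.706ms @ 9/2 + 196.078ms (1/2)
5. 1960.784ms @ 5 + 392.157ms (1)
6. 2352.941ms @ 6 + 588.235ms (3/2)
7. 2941.176ms @ 15/2 + 588.235ms (3/2)

note 5 onset = 5b = 1960.784ms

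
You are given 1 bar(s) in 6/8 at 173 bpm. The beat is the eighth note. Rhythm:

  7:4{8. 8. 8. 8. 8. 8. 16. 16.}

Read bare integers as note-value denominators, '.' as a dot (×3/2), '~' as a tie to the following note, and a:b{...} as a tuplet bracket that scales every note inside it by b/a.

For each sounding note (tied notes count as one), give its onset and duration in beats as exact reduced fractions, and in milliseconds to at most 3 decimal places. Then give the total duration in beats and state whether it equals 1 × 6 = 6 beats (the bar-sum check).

1) 0.0ms=0b +297.275ms=6/7b
2) 297.275ms=6/7b +297.275ms=6/7b
3) 594.55ms=12/7b +297.275ms=6/7b
4) 891.825ms=18/7b +297.275ms=6/7b
5) 1189.1ms=24/7b +297.275ms=6/7b
6) 1486.375ms=30/7b +297.275ms=6/7b
7) 1783.65ms=36/7b +148.637ms=3/7b
8) 1932.287ms=39/7b +148.637ms=3/7b
Σ=6b of 6 (173bpm 6/8) — PASS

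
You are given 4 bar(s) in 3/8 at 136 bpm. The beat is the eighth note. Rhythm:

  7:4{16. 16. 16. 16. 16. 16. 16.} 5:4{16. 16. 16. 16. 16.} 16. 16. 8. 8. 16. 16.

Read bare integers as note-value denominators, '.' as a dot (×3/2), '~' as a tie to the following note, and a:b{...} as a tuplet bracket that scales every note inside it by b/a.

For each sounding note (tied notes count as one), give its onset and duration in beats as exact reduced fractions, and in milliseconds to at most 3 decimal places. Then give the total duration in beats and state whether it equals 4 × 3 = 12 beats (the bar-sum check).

1) 0.0ms=0b +189.076ms=3/7b
2) 189.076ms=3/7b +189.076ms=3/7b
3) 378.151ms=6/7b +189.076ms=3/7b
4) 567.227ms=9/7b +189.076ms=3/7b
5) 756.303ms=12/7b +189.076ms=3/7b
6) 945.378ms=15/7b +189.076ms=3/7b
7) 1134.454ms=18/7b +189.076ms=3/7b
8) 1323.529ms=3b +264.706ms=3/5b
9) 1588.235ms=18/5b +264.706ms=3/5b
10) 1852.941ms=21/5b +264.706ms=3/5b
11) 2117.647ms=24/5b +264.706ms=3/5b
12) 2382.353ms=27/5b +264.706ms=3/5b
13) 2647.059ms=6b +330.882ms=3/4b
14) 2977.941ms=27/4b +330.882ms=3/4b
15) 3308.824ms=15/2b +661.765ms=3/2b
16) 3970.588ms=9b +661.765ms=3/2b
17) 4632.353ms=21/2b +330.882ms=3/4b
18) 4963.235ms=45/4b +330.882ms=3/4b
Σ=12b of 12 (136bpm 3/8) — PASS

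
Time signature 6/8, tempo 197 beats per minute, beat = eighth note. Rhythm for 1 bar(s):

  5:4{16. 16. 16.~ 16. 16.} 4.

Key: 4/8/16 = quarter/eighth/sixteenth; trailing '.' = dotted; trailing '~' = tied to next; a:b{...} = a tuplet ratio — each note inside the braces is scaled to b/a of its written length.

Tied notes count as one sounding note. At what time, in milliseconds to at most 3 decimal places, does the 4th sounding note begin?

note 4 onset = 12/5b = 730.964ms

1. 0.0ms @ 0 + 182.741ms (3/5)
2. 182.741ms @ 3/5 + 182.741ms (3/5)
3. 365.482ms @ 6/5 + 365.482ms (6/5)
4. 730.964ms @ 12/5 + 182.741ms (3/5)
5. 913.706ms @ 3 + 913.706ms (3)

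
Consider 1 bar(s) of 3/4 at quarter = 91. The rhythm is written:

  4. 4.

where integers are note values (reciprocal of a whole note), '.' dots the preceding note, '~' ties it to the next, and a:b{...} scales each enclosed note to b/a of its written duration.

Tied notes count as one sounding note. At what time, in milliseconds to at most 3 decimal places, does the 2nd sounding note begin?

note 2 onset = 3/2b = 989.011ms

1. 0.0ms @ 0 + 989.011ms (3/2)
2. 989.011ms @ 3/2 + 989.011ms (3/2)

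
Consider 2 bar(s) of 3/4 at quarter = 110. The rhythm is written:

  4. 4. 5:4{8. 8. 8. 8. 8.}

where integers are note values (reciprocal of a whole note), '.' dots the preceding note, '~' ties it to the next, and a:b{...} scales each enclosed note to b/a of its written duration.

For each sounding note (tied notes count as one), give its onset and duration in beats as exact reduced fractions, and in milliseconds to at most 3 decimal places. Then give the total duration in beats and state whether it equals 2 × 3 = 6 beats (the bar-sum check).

1) 0.0ms=0b +818.182ms=3/2b
2) 818.182ms=3/2b +818.182ms=3/2b
3) 1636.364ms=3b +327.273ms=3/5b
4) 1963.636ms=18/5b +327.273ms=3/5b
5) 2290.909ms=21/5b +327.273ms=3/5b
6) 2618.182ms=24/5b +327.273ms=3/5b
7) 2945.455ms=27/5b +327.273ms=3/5b
Σ=6b of 6 (110bpm 3/4) — PASS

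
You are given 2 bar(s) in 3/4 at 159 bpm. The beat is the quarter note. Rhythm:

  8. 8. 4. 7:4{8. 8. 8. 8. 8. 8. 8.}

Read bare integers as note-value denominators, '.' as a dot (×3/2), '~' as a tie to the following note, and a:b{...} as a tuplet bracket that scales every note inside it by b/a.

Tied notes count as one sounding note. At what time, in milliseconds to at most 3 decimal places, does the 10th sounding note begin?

1. 0.0ms @ 0 + 283.019ms (3/4)
2. 283.019ms @ 3/4 + 283.019ms (3/4)
3. 566.038ms @ 3/2 + 566.038ms (3/2)
4. 1132.075ms @ 3 + 161.725ms (3/7)
5. 1293.801ms @ 24/7 + 161.725ms (3/7)
6. 1455.526ms @ 27/7 + 161.725ms (3/7)
7. 1617.251ms @ 30/7 + 161.725ms (3/7)
8. 1778.976ms @ 33/7 + 161.725ms (3/7)
9. 1940.701ms @ 36/7 + 161.725ms (3/7)
10. 2102.426ms @ 39/7 + 161.725ms (3/7)

note 10 onset = 39/7b = 2102.426ms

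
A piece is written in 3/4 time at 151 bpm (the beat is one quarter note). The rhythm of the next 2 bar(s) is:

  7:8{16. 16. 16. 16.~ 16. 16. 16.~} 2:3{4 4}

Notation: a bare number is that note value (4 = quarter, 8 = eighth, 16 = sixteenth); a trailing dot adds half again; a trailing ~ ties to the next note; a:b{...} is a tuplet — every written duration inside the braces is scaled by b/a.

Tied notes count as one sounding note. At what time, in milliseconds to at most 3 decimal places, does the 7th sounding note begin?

1. 0.0ms @ 0 + 170.293ms (3/7)
2. 170.293ms @ 3/7 + 170.293ms (3/7)
3. 340.587ms @ 6/7 + 170.293ms (3/7)
4. 510.88ms @ 9/7 + 340.587ms (6/7)
5. 851.466ms @ 15/7 + 170.293ms (3/7)
6. 1021.76ms @ 18/7 + 766.32ms (27/14)
7. 1788.079ms @ 9/2 + 596.026ms (3/2)

note 7 onset = 9/2b = 1788.079ms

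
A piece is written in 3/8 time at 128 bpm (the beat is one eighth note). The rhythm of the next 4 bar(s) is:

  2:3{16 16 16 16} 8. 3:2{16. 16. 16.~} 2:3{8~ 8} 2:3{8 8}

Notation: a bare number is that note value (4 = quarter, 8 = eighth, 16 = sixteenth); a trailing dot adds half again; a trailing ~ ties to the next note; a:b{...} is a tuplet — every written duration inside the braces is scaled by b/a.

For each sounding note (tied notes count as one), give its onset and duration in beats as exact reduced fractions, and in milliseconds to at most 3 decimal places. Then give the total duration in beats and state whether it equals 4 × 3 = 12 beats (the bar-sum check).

1) 0.0ms=0b +351.562ms=3/4b
2) 351.562ms=3/4b +351.562ms=3/4b
3) 703.125ms=3/2b +351.562ms=3/4b
4) 1054.688ms=9/4b +351.562ms=3/4b
5) 1406.25ms=3b +703.125ms=3/2b
6) 2109.375ms=9/2b +234.375ms=1/2b
7) 2343.75ms=5b +234.375ms=1/2b
8) 2578.125ms=11/2b +1640.625ms=7/2b
9) 4218.75ms=9b +703.125ms=3/2b
10) 4921.875ms=21/2b +703.125ms=3/2b
Σ=12b of 12 (128bpm 3/8) — PASS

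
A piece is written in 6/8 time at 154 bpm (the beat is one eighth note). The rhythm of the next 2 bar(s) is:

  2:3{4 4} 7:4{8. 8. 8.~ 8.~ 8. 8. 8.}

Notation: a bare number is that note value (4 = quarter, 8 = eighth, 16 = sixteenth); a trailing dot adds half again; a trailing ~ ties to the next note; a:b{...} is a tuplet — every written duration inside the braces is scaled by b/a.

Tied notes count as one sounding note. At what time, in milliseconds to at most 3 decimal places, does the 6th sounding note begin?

1. 0.0ms @ 0 + 1168.831ms (3)
2. 1168.831ms @ 3 + 1168.831ms (3)
3. 2337.662ms @ 6 + 333.952ms (6/7)
4. 2671.614ms @ 48/7 + 333.952ms (6/7)
5. 3005.566ms @ 54/7 + 1001.855ms (18/7)
6. 4007.421ms @ 72/7 + 333.952ms (6/7)
7. 4341.373ms @ 78/7 + 333.952ms (6/7)

note 6 onset = 72/7b = 4007.421ms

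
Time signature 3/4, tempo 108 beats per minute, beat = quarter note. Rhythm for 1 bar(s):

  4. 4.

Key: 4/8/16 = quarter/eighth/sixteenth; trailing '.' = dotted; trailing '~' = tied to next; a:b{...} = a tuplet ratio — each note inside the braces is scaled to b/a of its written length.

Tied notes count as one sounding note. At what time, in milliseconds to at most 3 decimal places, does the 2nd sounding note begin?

1. 0.0ms @ 0 + 833.333ms (3/2)
2. 833.333ms @ 3/2 + 833.333ms (3/2)

note 2 onset = 3/2b = 833.333ms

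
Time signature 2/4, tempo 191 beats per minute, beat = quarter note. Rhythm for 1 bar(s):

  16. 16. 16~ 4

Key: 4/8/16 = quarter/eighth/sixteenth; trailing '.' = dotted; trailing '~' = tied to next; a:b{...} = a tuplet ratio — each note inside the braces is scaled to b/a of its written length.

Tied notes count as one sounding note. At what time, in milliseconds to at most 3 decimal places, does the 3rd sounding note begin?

1. 0.0ms @ 0 + 117.801ms (3/8)
2. 117.801ms @ 3/8 + 117.801ms (3/8)
3. 235.602ms @ 3/4 + 392.67ms (5/4)

note 3 onset = 3/4b = 235.602ms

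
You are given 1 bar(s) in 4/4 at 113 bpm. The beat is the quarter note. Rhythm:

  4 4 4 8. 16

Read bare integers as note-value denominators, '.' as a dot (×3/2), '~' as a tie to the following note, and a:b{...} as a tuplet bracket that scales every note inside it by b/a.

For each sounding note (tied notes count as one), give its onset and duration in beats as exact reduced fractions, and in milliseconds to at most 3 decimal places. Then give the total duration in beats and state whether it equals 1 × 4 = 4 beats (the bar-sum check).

1) 0.0ms=0b +530.973ms=1b
2) 530.973ms=1b +530.973ms=1b
3) 1061.947ms=2b +530.973ms=1b
4) 1592.92ms=3b +398.23ms=3/4b
5) 1991.15ms=15/4b +132.743ms=1/4b
Σ=4b of 4 (113bpm 4/4) — PASS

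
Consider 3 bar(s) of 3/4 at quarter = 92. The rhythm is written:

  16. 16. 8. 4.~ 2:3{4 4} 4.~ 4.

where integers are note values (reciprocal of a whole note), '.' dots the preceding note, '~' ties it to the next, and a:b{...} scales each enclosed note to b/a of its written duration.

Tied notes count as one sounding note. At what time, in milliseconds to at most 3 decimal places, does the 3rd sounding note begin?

1. 0.0ms @ 0 + 244.565ms (3/8)
2. 244.565ms @ 3/8 + 244.565ms (3/8)
3. 489.13ms @ 3/4 + 489.13ms (3/4)
4. 978.261ms @ 3/2 + 1956.522ms (3)
5. 2934.783ms @ 9/2 + 978.261ms (3/2)
6. 3913.043ms @ 6 + 1956.522ms (3)

note 3 onset = 3/4b = 489.13ms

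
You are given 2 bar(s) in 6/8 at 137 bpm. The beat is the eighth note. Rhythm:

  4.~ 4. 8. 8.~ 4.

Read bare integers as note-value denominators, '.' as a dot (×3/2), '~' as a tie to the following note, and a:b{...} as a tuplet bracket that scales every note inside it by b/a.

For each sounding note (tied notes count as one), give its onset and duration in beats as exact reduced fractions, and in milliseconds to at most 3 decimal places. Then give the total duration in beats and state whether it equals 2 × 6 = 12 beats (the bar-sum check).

1) 0.0ms=0b +2627.737ms=6b
2) 2627.737ms=6b +656.934ms=3/2b
3) 3284.672ms=15/2b +1970.803ms=9/2b
Σ=12b of 12 (137bpm 6/8) — PASS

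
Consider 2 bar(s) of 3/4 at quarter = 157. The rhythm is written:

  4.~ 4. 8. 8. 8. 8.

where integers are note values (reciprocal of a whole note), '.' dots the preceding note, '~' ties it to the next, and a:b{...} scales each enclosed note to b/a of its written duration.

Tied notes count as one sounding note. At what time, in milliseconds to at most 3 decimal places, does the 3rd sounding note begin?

1. 0.0ms @ 0 + 1146.497ms (3)
2. 1146.497ms @ 3 + 286.624ms (3/4)
3. 1433.121ms @ 15/4 + 286.624ms (3/4)
4. 1719.745ms @ 9/2 + 286.624ms (3/4)
5. 2006.369ms @ 21/4 + 286.624ms (3/4)

note 3 onset = 15/4b = 1433.121ms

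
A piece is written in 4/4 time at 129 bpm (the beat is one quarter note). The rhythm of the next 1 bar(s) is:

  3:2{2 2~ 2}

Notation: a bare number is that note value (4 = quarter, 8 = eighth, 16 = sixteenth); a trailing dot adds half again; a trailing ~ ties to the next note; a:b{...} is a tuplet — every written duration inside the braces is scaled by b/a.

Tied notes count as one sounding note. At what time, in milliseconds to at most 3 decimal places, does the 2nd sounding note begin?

1. 0.0ms @ 0 + 620.155ms (4/3)
2. 620.155ms @ 4/3 + 1240.31ms (8/3)

note 2 onset = 4/3b = 620.155ms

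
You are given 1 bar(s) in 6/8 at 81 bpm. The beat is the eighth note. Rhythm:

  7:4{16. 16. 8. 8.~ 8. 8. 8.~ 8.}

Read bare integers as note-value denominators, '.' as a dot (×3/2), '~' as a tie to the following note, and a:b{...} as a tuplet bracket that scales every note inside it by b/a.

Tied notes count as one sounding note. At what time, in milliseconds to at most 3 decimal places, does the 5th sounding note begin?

1. 0.0ms @ 0 + 317.46ms (3/7)
2. 317.46ms @ 3/7 + 317.46ms (3/7)
3. 634.921ms @ 6/7 + 634.921ms (6/7)
4. 1269.841ms @ 12/7 + 1269.841ms (12/7)
5. 2539.683ms @ 24/7 + 634.921ms (6/7)
6. 3174.603ms @ 30/7 + 1269.841ms (12/7)

note 5 onset = 24/7b = 2539.683ms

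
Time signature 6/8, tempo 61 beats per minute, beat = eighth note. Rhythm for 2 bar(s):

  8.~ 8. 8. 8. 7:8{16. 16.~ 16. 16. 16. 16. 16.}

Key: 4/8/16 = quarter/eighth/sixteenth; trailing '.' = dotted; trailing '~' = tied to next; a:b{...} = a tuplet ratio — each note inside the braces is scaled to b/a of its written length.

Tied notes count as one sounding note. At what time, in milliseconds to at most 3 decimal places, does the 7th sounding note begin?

1. 0.0ms @ 0 + 2950.82ms (3)
2. 2950.82ms @ 3 + 1475.41ms (3/2)
3. 4426.23ms @ 9/2 + 1475.41ms (3/2)
4. 5901.639ms @ 6 + 843.091ms (6/7)
5. 6744.731ms @ 48/7 + 1686.183ms (12/7)
6. 8430.913ms @ 60/7 + 843.091ms (6/7)
7. 9274.005ms @ 66/7 + 843.091ms (6/7)
8. 10117.096ms @ 72/7 + 843.091ms (6/7)
9. 10960.187ms @ 78/7 + 843.091ms (6/7)

note 7 onset = 66/7b = 9274.005ms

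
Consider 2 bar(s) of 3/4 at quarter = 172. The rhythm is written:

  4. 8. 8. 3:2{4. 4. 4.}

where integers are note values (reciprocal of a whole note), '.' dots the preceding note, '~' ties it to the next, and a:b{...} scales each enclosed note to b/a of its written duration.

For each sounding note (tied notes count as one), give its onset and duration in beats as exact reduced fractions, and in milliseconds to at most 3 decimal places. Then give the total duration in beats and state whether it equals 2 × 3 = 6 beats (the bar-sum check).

1) 0.0ms=0b +523.256ms=3/2b
2) 523.256ms=3/2b +261.628ms=3/4b
3) 784.884ms=9/4b +261.628ms=3/4b
4) 1046.512ms=3b +348.837ms=1b
5) 1395.349ms=4b +348.837ms=1b
6) 1744.186ms=5b +348.837ms=1b
Σ=6b of 6 (172bpm 3/4) — PASS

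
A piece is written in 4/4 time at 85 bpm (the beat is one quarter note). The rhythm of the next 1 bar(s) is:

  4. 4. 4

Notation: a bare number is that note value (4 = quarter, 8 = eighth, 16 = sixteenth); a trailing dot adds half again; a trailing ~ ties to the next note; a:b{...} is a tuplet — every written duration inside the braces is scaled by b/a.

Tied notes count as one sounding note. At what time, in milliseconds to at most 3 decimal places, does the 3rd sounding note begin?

1. 0.0ms @ 0 + 1058.824ms (3/2)
2. 1058.824ms @ 3/2 + 1058.824ms (3/2)
3. 2117.647ms @ 3 + 705.882ms (1)

note 3 onset = 3b = 2117.647ms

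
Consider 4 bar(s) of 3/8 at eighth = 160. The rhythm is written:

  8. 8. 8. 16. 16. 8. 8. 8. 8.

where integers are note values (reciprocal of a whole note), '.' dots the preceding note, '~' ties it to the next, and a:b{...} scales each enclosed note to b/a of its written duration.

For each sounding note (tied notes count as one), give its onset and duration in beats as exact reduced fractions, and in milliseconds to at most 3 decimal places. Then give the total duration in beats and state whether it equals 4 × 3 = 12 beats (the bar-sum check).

1) 0.0ms=0b +562.5ms=3/2b
2) 562.5ms=3/2b +562.5ms=3/2b
3) 1125.0ms=3b +562.5ms=3/2b
4) 1687.5ms=9/2b +281.25ms=3/4b
5) 1968.75ms=21/4b +281.25ms=3/4b
6) 2250.0ms=6b +562.5ms=3/2b
7) 2812.5ms=15/2b +562.5ms=3/2b
8) 3375.0ms=9b +562.5ms=3/2b
9) 3937.5ms=21/2b +562.5ms=3/2b
Σ=12b of 12 (160bpm 3/8) — PASS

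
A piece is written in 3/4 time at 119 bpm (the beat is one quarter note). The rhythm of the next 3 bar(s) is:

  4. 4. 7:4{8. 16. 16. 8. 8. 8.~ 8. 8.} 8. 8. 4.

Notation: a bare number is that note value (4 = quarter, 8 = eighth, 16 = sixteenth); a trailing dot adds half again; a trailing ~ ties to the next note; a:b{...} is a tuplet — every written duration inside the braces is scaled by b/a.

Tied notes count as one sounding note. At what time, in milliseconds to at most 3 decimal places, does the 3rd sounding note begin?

note 3 onset = 3b = 1512.605ms

1. 0.0ms @ 0 + 756.303ms (3/2)
2. 756.303ms @ 3/2 + 756.303ms (3/2)
3. 1512.605ms @ 3 + 216.086ms (3/7)
4. 1728.691ms @ 24/7 + 108.043ms (3/14)
5. 1836.735ms @ 51/14 + 108.043ms (3/14)
6. 1944.778ms @ 27/7 + 216.086ms (3/7)
7. 2160.864ms @ 30/7 + 216.086ms (3/7)
8. 2376.951ms @ 33/7 + 432.173ms (6/7)
9. 2809.124ms @ 39/7 + 216.086ms (3/7)
10. 3025.21ms @ 6 + 378.151ms (3/4)
11. 3403.361ms @ 27/4 + 378.151ms (3/4)
12. 3781.513ms @ 15/2 + 756.303ms (3/2)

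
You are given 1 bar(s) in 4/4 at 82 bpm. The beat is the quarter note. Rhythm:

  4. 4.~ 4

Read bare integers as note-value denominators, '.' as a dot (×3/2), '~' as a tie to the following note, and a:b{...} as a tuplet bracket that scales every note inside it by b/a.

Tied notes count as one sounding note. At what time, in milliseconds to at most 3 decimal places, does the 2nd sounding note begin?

1. 0.0ms @ 0 + 1097.561ms (3/2)
2. 1097.561ms @ 3/2 + 1829.268ms (5/2)

note 2 onset = 3/2b = 1097.561ms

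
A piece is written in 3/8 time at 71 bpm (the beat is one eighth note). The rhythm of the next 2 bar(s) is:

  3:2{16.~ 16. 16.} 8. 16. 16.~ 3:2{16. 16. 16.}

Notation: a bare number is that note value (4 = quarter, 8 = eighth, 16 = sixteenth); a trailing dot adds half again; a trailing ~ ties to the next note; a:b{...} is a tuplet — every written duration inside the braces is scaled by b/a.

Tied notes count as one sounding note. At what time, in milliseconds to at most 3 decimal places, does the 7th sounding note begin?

1. 0.0ms @ 0 + 845.07ms (1)
2. 845.07ms @ 1 + 422.535ms (1/2)
3. 1267.606ms @ 3/2 + 1267.606ms (3/2)
4. 2535.211ms @ 3 + 633.803ms (3/4)
5. 3169.014ms @ 15/4 + 1056.338ms (5/4)
6. 4225.352ms @ 5 + 422.535ms (1/2)
7. 4647.887ms @ 11/2 + 422.535ms (1/2)

note 7 onset = 11/2b = 4647.887ms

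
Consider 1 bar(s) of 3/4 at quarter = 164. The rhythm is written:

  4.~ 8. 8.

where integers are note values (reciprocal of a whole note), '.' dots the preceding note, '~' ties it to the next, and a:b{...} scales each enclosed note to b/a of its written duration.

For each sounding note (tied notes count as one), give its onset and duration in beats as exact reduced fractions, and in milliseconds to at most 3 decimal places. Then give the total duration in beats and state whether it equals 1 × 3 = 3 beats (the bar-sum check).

1) 0.0ms=0b +823.171ms=9/4b
2) 823.171ms=9/4b +274.39ms=3/4b
Σ=3b of 3 (164bpm 3/4) — PASS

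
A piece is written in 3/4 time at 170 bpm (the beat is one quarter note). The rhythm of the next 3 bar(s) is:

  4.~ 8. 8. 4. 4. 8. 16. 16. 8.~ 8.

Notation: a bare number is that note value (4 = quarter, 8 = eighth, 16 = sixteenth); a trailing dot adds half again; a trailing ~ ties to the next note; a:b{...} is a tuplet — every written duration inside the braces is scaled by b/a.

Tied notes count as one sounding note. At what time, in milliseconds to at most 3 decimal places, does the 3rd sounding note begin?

note 3 onset = 3b = 1058.824ms

1. 0.0ms @ 0 + 794.118ms (9/4)
2. 794.118ms @ 9/4 + 264.706ms (3/4)
3. 1058.824ms @ 3 + 529.412ms (3/2)
4. 1588.235ms @ 9/2 + 529.412ms (3/2)
5. 2117.647ms @ 6 + 264.706ms (3/4)
6. 2382.353ms @ 27/4 + 132.353ms (3/8)
7. 2514.706ms @ 57/8 + 132.353ms (3/8)
8. 2647.059ms @ 15/2 + 529.412ms (3/2)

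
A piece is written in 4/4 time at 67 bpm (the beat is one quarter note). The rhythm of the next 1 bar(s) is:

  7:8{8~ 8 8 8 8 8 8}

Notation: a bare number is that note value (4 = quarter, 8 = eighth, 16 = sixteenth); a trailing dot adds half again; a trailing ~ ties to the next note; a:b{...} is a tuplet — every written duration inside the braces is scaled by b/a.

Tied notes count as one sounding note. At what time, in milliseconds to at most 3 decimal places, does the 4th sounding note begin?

note 4 onset = 16/7b = 2046.908ms

1. 0.0ms @ 0 + 1023.454ms (8/7)
2. 1023.454ms @ 8/7 + 511.727ms (4/7)
3. 1535.181ms @ 12/7 + 511.727ms (4/7)
4. 2046.908ms @ 16/7 + 511.727ms (4/7)
5. 2558.635ms @ 20/7 + 511.727ms (4/7)
6. 3070.362ms @ 24/7 + 511.727ms (4/7)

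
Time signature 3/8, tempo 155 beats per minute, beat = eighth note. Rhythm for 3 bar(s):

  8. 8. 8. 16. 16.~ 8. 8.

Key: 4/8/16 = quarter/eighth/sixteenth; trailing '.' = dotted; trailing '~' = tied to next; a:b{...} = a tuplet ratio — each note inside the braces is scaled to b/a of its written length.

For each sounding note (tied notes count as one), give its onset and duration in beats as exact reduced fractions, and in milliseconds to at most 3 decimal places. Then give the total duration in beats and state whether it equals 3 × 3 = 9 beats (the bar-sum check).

1) 0.0ms=0b +580.645ms=3/2b
2) 580.645ms=3/2b +580.645ms=3/2b
3) 1161.29ms=3b +580.645ms=3/2b
4) 1741.935ms=9/2b +290.323ms=3/4b
5) 2032.258ms=21/4b +870.968ms=9/4b
6) 2903.226ms=15/2b +580.645ms=3/2b
Σ=9b of 9 (155bpm 3/8) — PASS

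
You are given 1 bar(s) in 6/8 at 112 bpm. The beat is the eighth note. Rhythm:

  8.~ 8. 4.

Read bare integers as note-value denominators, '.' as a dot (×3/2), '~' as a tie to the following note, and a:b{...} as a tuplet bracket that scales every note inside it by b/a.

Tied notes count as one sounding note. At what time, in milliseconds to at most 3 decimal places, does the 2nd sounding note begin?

1. 0.0ms @ 0 + 1607.143ms (3)
2. 1607.143ms @ 3 + 1607.143ms (3)

note 2 onset = 3b = 1607.143ms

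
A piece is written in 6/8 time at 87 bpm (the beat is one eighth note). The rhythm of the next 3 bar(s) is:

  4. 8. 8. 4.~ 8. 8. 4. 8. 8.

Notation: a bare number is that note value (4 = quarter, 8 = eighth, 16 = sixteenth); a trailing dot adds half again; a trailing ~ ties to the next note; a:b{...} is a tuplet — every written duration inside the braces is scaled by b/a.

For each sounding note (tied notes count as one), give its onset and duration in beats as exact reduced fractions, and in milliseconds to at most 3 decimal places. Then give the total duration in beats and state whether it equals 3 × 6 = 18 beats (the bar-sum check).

1) 0.0ms=0b +2068.966ms=3b
2) 2068.966ms=3b +1034.483ms=3/2b
3) 3103.448ms=9/2b +1034.483ms=3/2b
4) 4137.931ms=6b +3103.448ms=9/2b
5) 7241.379ms=21/2b +1034.483ms=3/2b
6) 8275.862ms=12b +2068.966ms=3b
7) 10344.828ms=15b +1034.483ms=3/2b
8) 11379.31ms=33/2b +1034.483ms=3/2b
Σ=18b of 18 (87bpm 6/8) — PASS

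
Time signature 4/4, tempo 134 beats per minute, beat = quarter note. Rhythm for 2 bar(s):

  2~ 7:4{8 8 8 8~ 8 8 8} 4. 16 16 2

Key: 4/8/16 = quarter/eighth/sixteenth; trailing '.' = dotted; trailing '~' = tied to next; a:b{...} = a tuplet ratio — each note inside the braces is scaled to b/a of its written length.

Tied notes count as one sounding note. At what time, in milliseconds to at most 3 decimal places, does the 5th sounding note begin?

note 5 onset = 24/7b = 1535.181ms

1. 0.0ms @ 0 + 1023.454ms (16/7)
2. 1023.454ms @ 16/7 + 127.932ms (2/7)
3. 1151.386ms @ 18/7 + 127.932ms (2/7)
4. 1279.318ms @ 20/7 + 255.864ms (4/7)
5. 1535.181ms @ 24/7 + 127.932ms (2/7)
6. 1663.113ms @ 26/7 + 127.932ms (2/7)
7. 1791.045ms @ 4 + 671.642ms (3/2)
8. 2462.687ms @ 11/2 + 111.94ms (1/4)
9. 2574.627ms @ 23/4 + 111.94ms (1/4)
10. 2686.567ms @ 6 + 895.522ms (2)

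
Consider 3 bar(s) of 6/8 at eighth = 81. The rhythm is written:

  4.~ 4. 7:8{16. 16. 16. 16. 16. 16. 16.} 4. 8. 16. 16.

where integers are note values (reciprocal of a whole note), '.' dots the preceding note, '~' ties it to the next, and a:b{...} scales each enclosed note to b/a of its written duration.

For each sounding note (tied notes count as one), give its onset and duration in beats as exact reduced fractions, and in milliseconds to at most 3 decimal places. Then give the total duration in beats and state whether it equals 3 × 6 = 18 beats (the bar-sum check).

1) 0.0ms=0b +4444.444ms=6b
2) 4444.444ms=6b +634.921ms=6/7b
3) 5079.365ms=48/7b +634.921ms=6/7b
4) 5714.286ms=54/7b +634.921ms=6/7b
5) 6349.206ms=60/7b +634.921ms=6/7b
6) 6984.127ms=66/7b +634.921ms=6/7b
7) 7619.048ms=72/7b +634.921ms=6/7b
8) 8253.968ms=78/7b +634.921ms=6/7b
9) 8888.889ms=12b +2222.222ms=3b
10) 11111.111ms=15b +1111.111ms=3/2b
11) 12222.222ms=33/2b +555.556ms=3/4b
12) 12777.778ms=69/4b +555.556ms=3/4b
Σ=18b of 18 (81bpm 6/8) — PASS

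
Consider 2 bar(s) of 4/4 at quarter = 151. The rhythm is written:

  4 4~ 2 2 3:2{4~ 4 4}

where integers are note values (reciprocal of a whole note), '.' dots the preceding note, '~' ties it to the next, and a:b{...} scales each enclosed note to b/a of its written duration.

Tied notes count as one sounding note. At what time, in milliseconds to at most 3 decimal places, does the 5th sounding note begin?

note 5 onset = 22/3b = 2913.907ms

1. 0.0ms @ 0 + 397.351ms (1)
2. 397.351ms @ 1 + 1192.053ms (3)
3. 1589.404ms @ 4 + 794.702ms (2)
4. 2384.106ms @ 6 + 529.801ms (4/3)
5. 2913.907ms @ 22/3 + 264.901ms (2/3)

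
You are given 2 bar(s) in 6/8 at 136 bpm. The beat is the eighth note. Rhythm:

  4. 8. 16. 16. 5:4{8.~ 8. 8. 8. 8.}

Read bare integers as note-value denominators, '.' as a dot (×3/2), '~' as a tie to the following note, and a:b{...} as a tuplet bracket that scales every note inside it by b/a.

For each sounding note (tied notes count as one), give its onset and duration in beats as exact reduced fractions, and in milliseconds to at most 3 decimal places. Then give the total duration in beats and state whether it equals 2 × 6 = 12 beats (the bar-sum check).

1) 0.0ms=0b +1323.529ms=3b
2) 1323.529ms=3b +661.765ms=3/2b
3) 1985.294ms=9/2b +330.882ms=3/4b
4) 2316.176ms=21/4b +330.882ms=3/4b
5) 2647.059ms=6b +1058.824ms=12/5b
6) 3705.882ms=42/5b +529.412ms=6/5b
7) 4235.294ms=48/5b +529.412ms=6/5b
8) 4764.706ms=54/5b +529.412ms=6/5b
Σ=12b of 12 (136bpm 6/8) — PASS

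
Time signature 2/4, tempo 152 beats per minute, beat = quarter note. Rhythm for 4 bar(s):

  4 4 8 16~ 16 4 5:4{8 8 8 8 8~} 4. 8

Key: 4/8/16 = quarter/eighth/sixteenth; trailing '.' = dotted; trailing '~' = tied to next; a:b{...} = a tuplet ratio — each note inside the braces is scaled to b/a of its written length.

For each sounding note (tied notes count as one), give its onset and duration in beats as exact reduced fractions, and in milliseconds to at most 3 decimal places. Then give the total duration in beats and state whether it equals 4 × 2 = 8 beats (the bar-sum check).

1) 0.0ms=0b +394.737ms=1b
2) 394.737ms=1b +394.737ms=1b
3) 789.474ms=2b +197.368ms=1/2b
4) 986.842ms=5/2b +197.368ms=1/2b
5) 1184.211ms=3b +394.737ms=1b
6) 1578.947ms=4b +157.895ms=2/5b
7) 1736.842ms=22/5b +157.895ms=2/5b
8) 1894.737ms=24/5b +157.895ms=2/5b
9) 2052.632ms=26/5b +157.895ms=2/5b
10) 2210.526ms=28/5b +750.0ms=19/10b
11) 2960.526ms=15/2b +197.368ms=1/2b
Σ=8b of 8 (152bpm 2/4) — PASS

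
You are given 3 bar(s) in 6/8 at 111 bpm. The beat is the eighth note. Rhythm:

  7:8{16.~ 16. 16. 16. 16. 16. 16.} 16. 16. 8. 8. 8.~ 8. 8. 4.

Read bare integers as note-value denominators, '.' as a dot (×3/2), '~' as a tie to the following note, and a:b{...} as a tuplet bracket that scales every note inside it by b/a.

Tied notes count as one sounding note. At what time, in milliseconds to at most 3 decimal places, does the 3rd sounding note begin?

1. 0.0ms @ 0 + 926.641ms (12/7)
2. 926.641ms @ 12/7 + 463.32ms (6/7)
3. 1389.961ms @ 18/7 + 463.32ms (6/7)
4. 1853.282ms @ 24/7 + 463.32ms (6/7)
5. 2316.602ms @ 30/7 + 463.32ms (6/7)
6. 2779.923ms @ 36/7 + 463.32ms (6/7)
7. 3243.243ms @ 6 + 405.405ms (3/4)
8. 3648.649ms @ 27/4 + 405.405ms (3/4)
9. 4054.054ms @ 15/2 + 810.811ms (3/2)
10. 4864.865ms @ 9 + 810.811ms (3/2)
11. 5675.676ms @ 21/2 + 1621.622ms (3)
12. 7297.297ms @ 27/2 + 810.811ms (3/2)
13. 8108.108ms @ 15 + 1621.622ms (3)

note 3 onset = 18/7b = 1389.961ms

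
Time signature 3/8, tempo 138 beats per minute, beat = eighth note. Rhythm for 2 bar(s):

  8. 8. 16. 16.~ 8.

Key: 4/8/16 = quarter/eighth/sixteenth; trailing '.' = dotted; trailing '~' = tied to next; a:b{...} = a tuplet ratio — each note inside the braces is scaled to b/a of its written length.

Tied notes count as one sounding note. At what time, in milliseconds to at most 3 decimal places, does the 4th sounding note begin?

note 4 onset = 15/4b = 1630.435ms

1. 0.0ms @ 0 + 652.174ms (3/2)
2. 652.174ms @ 3/2 + 652.174ms (3/2)
3. 1304.348ms @ 3 + 326.087ms (3/4)
4. 1630.435ms @ 15/4 + 978.261ms (9/4)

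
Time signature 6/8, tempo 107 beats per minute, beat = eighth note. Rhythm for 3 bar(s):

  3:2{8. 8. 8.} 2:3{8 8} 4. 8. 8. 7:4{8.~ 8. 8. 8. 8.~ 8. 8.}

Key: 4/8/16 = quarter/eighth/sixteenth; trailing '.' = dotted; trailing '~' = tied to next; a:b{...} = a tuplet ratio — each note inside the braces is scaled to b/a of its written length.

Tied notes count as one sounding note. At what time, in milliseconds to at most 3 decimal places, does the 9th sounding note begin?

note 9 onset = 12b = 6728.972ms

1. 0.0ms @ 0 + 560.748ms (1)
2. 560.748ms @ 1 + 560.748ms (1)
3. 1121.495ms @ 2 + 560.748ms (1)
4. 1682.243ms @ 3 + 841.121ms (3/2)
5. 2523.364ms @ 9/2 + 841.121ms (3/2)
6. 3364.486ms @ 6 + 1682.243ms (3)
7. 5046.729ms @ 9 + 841.121ms (3/2)
8. 5887.85ms @ 21/2 + 841.121ms (3/2)
9. 6728.972ms @ 12 + 961.282ms (12/7)
10. 7690.254ms @ 96/7 + 480.641ms (6/7)
11. 8170.895ms @ 102/7 + 480.641ms (6/7)
12. 8651.535ms @ 108/7 + 961.282ms (12/7)
13. 9612.817ms @ 120/7 + 480.641ms (6/7)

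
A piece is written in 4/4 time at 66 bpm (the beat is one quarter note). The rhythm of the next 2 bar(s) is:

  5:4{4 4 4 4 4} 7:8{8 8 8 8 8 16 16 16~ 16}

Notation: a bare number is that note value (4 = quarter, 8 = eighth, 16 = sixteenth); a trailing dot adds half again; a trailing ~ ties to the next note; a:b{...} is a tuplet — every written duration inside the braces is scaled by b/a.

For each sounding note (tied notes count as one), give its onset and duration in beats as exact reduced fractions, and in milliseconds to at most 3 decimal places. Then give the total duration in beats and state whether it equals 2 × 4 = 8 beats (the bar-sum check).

1) 0.0ms=0b +727.273ms=4/5b
2) 727.273ms=4/5b +727.273ms=4/5b
3) 1454.545ms=8/5b +727.273ms=4/5b
4) 2181.818ms=12/5b +727.273ms=4/5b
5) 2909.091ms=16/5b +727.273ms=4/5b
6) 3636.364ms=4b +519.481ms=4/7b
7) 4155.844ms=32/7b +519.481ms=4/7b
8) 4675.325ms=36/7b +519.481ms=4/7b
9) 5194.805ms=40/7b +519.481ms=4/7b
10) 5714.286ms=44/7b +519.481ms=4/7b
11) 6233.766ms=48/7b +259.74ms=2/7b
12) 6493.506ms=50/7b +259.74ms=2/7b
13) 6753.247ms=52/7b +519.481ms=4/7b
Σ=8b of 8 (66bpm 4/4) — PASS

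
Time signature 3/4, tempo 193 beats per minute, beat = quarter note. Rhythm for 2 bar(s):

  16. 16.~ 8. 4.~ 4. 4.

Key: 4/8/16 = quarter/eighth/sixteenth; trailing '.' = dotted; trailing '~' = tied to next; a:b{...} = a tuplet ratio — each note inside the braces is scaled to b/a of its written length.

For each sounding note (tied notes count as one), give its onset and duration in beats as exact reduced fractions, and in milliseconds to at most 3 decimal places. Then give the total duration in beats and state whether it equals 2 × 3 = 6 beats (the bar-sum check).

1) 0.0ms=0b +116.58ms=3/8b
2) 116.58ms=3/8b +349.741ms=9/8b
3) 466.321ms=3/2b +932.642ms=3b
4) 1398.964ms=9/2b +466.321ms=3/2b
Σ=6b of 6 (193bpm 3/4) — PASS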